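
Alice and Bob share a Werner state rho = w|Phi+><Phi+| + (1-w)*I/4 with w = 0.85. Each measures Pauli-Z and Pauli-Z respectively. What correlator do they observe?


|Phi+> = (|00> + |11>)/sqrt(2)
For the pure Bell state, <Z_A Z_B> = +1 (Bell-state Pauli correlator).
The maximally-mixed part I/4 has tr(I/4 * P tensor P) = 0 for any traceless Pauli P.
So <Z_A Z_B>_rho = w * (+1) + (1 - w) * 0
= 0.85 * (+1)
= 0.8500

0.8500


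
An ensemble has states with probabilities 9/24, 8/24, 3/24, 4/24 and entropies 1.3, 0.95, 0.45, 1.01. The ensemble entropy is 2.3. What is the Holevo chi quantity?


chi = S(rho) - sum_i p_i * S(rho_i)
Weighted entropy = 9/24 * 1.3 + 8/24 * 0.95 + 3/24 * 0.45 + 4/24 * 1.01
= 1.0288
chi = 2.3 - 1.0288
= 1.2712

1.2712


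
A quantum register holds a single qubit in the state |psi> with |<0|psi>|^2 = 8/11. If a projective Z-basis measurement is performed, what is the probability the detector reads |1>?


|alpha|^2 = 8/11 = 0.7273
|beta|^2 = 1 - 8/11 = 3/11 = 0.2727
P(|1>) = |beta|^2 = 0.2727

0.2727


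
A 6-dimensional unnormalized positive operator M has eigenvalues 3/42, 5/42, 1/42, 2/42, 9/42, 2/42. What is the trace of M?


tr(M) = sum of eigenvalues
= 3/42 + 5/42 + 1/42 + 2/42 + 9/42 + 2/42
= 22/42
= 0.5238

0.5238


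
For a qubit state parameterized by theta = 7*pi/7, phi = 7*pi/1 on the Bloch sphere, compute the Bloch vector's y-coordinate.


theta = 3.1416, phi = 21.9911
r_y = sin(theta)*sin(phi) = 0.0000 * 0.0000
r_y = 0.0000

0.0000


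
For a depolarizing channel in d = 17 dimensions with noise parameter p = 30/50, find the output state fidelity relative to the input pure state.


F = (1-p) + p/d
= (1 - 0.6000) + 0.6000/17
= 0.4000 + 0.0353
= 0.4353

0.4353


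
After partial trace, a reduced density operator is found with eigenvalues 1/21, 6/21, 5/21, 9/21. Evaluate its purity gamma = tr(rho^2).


tr(rho^2) = sum of eigenvalues squared
= (1/21)^2 + (6/21)^2 + (5/21)^2 + (9/21)^2
= (1 + 36 + 25 + 81) / 441
= 143/441
= 0.3243

0.3243


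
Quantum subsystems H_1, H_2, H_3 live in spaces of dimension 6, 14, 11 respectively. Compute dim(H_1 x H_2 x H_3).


dim(H_1 x H_2 x H_3) = 6 * 14 * 11
= 84 * 11
= 924

924


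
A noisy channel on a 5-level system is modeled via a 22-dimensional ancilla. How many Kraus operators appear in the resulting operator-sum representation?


Tracing out the environment in an orthonormal basis {|i>_E} gives Kraus operators K_i = <i|_E U |0>_E.
Number of Kraus operators = dim(H_env) = d_env
= 22

22


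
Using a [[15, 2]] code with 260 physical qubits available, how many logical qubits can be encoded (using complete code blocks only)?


Each code block uses 15 physical qubits for 2 logical qubit(s).
Number of complete blocks = floor(260 / 15) = 17
Logical qubits = 17 * 2
= 34

34


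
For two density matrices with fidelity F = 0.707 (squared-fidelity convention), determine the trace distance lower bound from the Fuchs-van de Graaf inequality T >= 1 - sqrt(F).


Fuchs-van de Graaf (squared-fidelity convention): 1 - sqrt(F) <= T <= sqrt(1 - F).
Lower bound: T >= 1 - sqrt(F)
sqrt(F) = sqrt(0.707) = 0.8408
T >= 1 - 0.8408
T >= 0.1592

0.1592


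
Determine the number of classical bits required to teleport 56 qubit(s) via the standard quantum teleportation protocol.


Quantum teleportation requires 2 classical bits per qubit teleported.
56 qubit(s) -> 2 * 56 = 112 classical bits

112


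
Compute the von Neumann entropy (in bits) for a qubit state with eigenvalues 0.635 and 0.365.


S = -p*log2(p) - (1-p)*log2(1-p)
p = 0.6350, 1-p = 0.3650
= -0.6350 * log2(0.6350) - 0.3650 * log2(0.3650)
= -(-0.4160) - (-0.5307)
= 0.9468

0.9468


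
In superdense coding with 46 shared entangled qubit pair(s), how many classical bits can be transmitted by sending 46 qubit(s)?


Superdense coding allows 2 classical bits per shared entangled pair.
46 pair(s) -> 2 * 46 = 92 classical bits

92


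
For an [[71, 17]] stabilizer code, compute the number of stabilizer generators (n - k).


For an [[n,k]] stabilizer code:
Number of stabilizer generators = n - k
= 71 - 17
= 54

54


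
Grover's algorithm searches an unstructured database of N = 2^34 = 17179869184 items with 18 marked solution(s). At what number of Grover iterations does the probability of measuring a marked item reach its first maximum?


After j Grover iterations the success probability is P(j) = sin^2((2j+1)*theta), where sin(theta) = sqrt(k/N).
N = 2^34 = 17179869184, k = 18
sin(theta) = sqrt(k/N) = 3.236877966e-05
theta = arcsin(sqrt(k/N)) = 3.236877966e-05 rad
P(j) reaches its first maximum when (2j+1)*theta is as close as possible to pi/2, i.e. j = round(pi/(4*theta) - 1/2).
pi/(4*theta) - 1/2 = 24263.5647
(For comparison, the common estimate pi/4 * sqrt(N/k) = 24264.0647; the exact maximiser is used here.)
Optimal iterations = 24264

24264


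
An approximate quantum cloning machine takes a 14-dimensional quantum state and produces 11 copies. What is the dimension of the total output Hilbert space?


Output space = H^(tensor 11) where dim(H) = 14
dim = 14^11
= 196 (after 2 factors)
= 2744 (after 3 factors)
= 38416 (after 4 factors)
= 537824 (after 5 factors)
= 7529536 (after 6 factors)
= 105413504 (after 7 factors)
= 1475789056 (after 8 factors)
= 20661046784 (after 9 factors)
= 289254654976 (after 10 factors)
= 4049565169664 (after 11 factors)
= 4049565169664

4049565169664


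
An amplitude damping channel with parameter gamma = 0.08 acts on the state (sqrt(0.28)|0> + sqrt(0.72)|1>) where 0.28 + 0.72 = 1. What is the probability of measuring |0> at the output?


For amplitude damping with parameter gamma on state sqrt(a)|0> + sqrt(b)|1>:
alpha^2 = 0.28, beta^2 = 0.72
P(|0>) = alpha^2 + gamma * beta^2
= 0.28 + 0.08 * 0.72
= 0.28 + 0.0576
= 0.3376

0.3376


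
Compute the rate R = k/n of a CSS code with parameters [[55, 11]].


Code rate R = k/n
= 11/55
= 0.2000

0.2000


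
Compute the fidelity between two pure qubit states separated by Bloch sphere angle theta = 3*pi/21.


For states separated by angle theta on Bloch sphere:
F = cos^2(theta/2)
theta = 3*pi/21 = 0.4488
theta/2 = 0.2244
cos(theta/2) = 0.9749
F = 0.9505

0.9505


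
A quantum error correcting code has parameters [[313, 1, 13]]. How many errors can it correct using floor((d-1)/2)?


Code parameters: [[313, 1, 13]], distance d = 13.
Number of correctable errors = floor((d-1)/2)
= floor((13 - 1)/2)
= floor(12/2)
= 6

6


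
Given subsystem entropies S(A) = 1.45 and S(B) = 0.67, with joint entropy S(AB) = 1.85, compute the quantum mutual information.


I(A:B) = S(A) + S(B) - S(AB)
= 1.45 + 0.67 - 1.85
= 0.2700

0.2700


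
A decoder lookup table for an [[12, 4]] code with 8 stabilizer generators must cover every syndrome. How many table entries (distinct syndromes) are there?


Each stabilizer generator gives a binary (+1 or -1) measurement outcome.
With 8 independent generators:
Total syndromes = 2^8
= 256

256


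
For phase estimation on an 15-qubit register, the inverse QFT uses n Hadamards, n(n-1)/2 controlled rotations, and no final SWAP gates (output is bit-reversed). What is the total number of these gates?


Hadamard gates: 15
Controlled rotations: n*(n-1)/2 = 15*14/2 = 105
SWAP gates: 0 (omitted)
Total = 15 + 105
= 120

120


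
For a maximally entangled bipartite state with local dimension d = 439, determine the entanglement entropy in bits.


For a maximally entangled state in d x d:
S = log2(d) = log2(439)
= 8.7781

8.7781


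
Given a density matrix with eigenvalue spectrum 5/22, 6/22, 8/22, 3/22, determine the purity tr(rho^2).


tr(rho^2) = sum of eigenvalues squared
= (5/22)^2 + (6/22)^2 + (8/22)^2 + (3/22)^2
= (25 + 36 + 64 + 9) / 484
= 134/484
= 0.2769

0.2769


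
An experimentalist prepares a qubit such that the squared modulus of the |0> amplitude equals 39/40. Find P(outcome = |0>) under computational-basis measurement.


|alpha|^2 = 39/40 = 0.9750
|beta|^2 = 1 - 39/40 = 1/40 = 0.0250
P(|0>) = |alpha|^2 = 0.9750

0.9750


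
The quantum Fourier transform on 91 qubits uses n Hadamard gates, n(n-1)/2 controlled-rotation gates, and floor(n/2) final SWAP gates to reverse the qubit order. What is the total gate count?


Hadamard gates: 91
Controlled rotations: n*(n-1)/2 = 91*90/2 = 4095
SWAP gates: floor(n/2) = floor(91/2) = 45
Total = 91 + 4095 + 45
= 4231

4231


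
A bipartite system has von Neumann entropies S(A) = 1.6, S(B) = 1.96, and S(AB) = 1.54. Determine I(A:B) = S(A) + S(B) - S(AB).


I(A:B) = S(A) + S(B) - S(AB)
= 1.6 + 1.96 - 1.54
= 2.0200

2.0200


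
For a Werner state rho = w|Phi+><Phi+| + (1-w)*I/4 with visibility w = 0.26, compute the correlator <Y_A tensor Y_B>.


|Phi+> = (|00> + |11>)/sqrt(2)
For the pure Bell state, <Y_A Y_B> = -1 (Bell-state Pauli correlator).
The maximally-mixed part I/4 has tr(I/4 * P tensor P) = 0 for any traceless Pauli P.
So <Y_A Y_B>_rho = w * (-1) + (1 - w) * 0
= 0.26 * (-1)
= -0.2600

-0.2600


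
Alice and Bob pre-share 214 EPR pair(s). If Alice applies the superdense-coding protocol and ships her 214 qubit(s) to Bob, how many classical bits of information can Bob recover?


Superdense coding allows 2 classical bits per shared entangled pair.
214 pair(s) -> 2 * 214 = 428 classical bits

428


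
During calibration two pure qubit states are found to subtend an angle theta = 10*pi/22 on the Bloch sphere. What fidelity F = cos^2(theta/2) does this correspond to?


For states separated by angle theta on Bloch sphere:
F = cos^2(theta/2)
theta = 10*pi/22 = 1.4280
theta/2 = 0.7140
cos(theta/2) = 0.7557
F = 0.5712

0.5712


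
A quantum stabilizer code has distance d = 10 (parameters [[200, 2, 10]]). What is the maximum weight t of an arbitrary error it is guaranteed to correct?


Code parameters: [[200, 2, 10]], distance d = 10.
Number of correctable errors = floor((d-1)/2)
= floor((10 - 1)/2)
= floor(9/2)
= 4

4


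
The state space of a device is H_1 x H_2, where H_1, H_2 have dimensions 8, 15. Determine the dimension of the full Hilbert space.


dim(H_1 x H_2) = 8 * 15
= 120

120


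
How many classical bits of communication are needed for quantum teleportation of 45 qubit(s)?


Quantum teleportation requires 2 classical bits per qubit teleported.
45 qubit(s) -> 2 * 45 = 90 classical bits

90


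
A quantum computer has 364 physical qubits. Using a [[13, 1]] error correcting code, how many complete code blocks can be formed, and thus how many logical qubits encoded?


Each code block uses 13 physical qubits for 1 logical qubit(s).
Number of complete blocks = floor(364 / 13) = 28
Logical qubits = 28 * 1
= 28

28


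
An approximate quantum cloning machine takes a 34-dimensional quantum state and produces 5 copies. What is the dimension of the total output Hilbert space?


Output space = H^(tensor 5) where dim(H) = 34
dim = 34^5
= 1156 (after 2 factors)
= 39304 (after 3 factors)
= 1336336 (after 4 factors)
= 45435424 (after 5 factors)
= 45435424

45435424


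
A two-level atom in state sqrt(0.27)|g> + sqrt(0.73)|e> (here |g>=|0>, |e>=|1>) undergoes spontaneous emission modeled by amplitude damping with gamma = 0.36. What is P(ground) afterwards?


For amplitude damping with parameter gamma on state sqrt(a)|0> + sqrt(b)|1>:
alpha^2 = 0.27, beta^2 = 0.73
P(|0>) = alpha^2 + gamma * beta^2
= 0.27 + 0.36 * 0.73
= 0.27 + 0.2628
= 0.5328

0.5328


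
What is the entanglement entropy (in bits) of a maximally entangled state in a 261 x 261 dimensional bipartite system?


For a maximally entangled state in d x d:
S = log2(d) = log2(261)
= 8.0279

8.0279


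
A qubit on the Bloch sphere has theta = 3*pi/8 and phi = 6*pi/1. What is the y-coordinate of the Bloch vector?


theta = 1.1781, phi = 18.8496
r_y = sin(theta)*sin(phi) = 0.9239 * 0.0000
r_y = 0.0000

0.0000


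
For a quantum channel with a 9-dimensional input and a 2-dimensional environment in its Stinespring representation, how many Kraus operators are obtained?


Tracing out the environment in an orthonormal basis {|i>_E} gives Kraus operators K_i = <i|_E U |0>_E.
Number of Kraus operators = dim(H_env) = d_env
= 2

2


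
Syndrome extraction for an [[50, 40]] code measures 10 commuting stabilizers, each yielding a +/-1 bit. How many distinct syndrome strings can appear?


Each stabilizer generator gives a binary (+1 or -1) measurement outcome.
With 10 independent generators:
Total syndromes = 2^10
= 1024

1024


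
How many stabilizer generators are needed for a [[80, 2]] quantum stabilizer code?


For an [[n,k]] stabilizer code:
Number of stabilizer generators = n - k
= 80 - 2
= 78

78


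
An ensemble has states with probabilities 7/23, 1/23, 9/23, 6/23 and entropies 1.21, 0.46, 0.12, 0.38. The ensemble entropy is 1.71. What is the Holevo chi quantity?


chi = S(rho) - sum_i p_i * S(rho_i)
Weighted entropy = 7/23 * 1.21 + 1/23 * 0.46 + 9/23 * 0.12 + 6/23 * 0.38
= 0.5343
chi = 1.71 - 0.5343
= 1.1757

1.1757


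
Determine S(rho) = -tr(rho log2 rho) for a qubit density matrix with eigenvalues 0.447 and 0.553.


S = -p*log2(p) - (1-p)*log2(1-p)
p = 0.4470, 1-p = 0.5530
= -0.4470 * log2(0.4470) - 0.5530 * log2(0.5530)
= -(-0.5193) - (-0.4726)
= 0.9919

0.9919


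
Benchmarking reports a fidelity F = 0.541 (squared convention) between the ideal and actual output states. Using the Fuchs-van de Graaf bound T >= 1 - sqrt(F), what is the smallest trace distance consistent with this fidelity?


Fuchs-van de Graaf (squared-fidelity convention): 1 - sqrt(F) <= T <= sqrt(1 - F).
Lower bound: T >= 1 - sqrt(F)
sqrt(F) = sqrt(0.541) = 0.7355
T >= 1 - 0.7355
T >= 0.2645

0.2645


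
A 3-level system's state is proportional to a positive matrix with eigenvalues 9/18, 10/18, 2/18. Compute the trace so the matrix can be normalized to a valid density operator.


tr(M) = sum of eigenvalues
= 9/18 + 10/18 + 2/18
= 21/18
= 1.1667

1.1667


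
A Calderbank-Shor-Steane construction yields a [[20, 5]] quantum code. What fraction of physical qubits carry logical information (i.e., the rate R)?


Code rate R = k/n
= 5/20
= 0.2500

0.2500


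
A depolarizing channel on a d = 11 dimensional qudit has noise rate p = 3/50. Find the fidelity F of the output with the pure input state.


F = (1-p) + p/d
= (1 - 0.0600) + 0.0600/11
= 0.9400 + 0.0055
= 0.9455

0.9455


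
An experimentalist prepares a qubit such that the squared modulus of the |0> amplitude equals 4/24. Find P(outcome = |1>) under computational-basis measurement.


|alpha|^2 = 4/24 = 0.1667
|beta|^2 = 1 - 4/24 = 20/24 = 0.8333
P(|1>) = |beta|^2 = 0.8333

0.8333


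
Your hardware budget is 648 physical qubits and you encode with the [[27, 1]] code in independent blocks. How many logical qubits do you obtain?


Each code block uses 27 physical qubits for 1 logical qubit(s).
Number of complete blocks = floor(648 / 27) = 24
Logical qubits = 24 * 1
= 24

24


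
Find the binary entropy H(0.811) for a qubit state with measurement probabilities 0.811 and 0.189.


S = -p*log2(p) - (1-p)*log2(1-p)
p = 0.8110, 1-p = 0.1890
= -0.8110 * log2(0.8110) - 0.1890 * log2(0.1890)
= -(-0.2451) - (-0.4543)
= 0.6994

0.6994


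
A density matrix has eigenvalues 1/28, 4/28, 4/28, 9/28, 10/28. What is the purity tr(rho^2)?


tr(rho^2) = sum of eigenvalues squared
= (1/28)^2 + (4/28)^2 + (4/28)^2 + (9/28)^2 + (10/28)^2
= (1 + 16 + 16 + 81 + 100) / 784
= 214/784
= 0.2730

0.2730


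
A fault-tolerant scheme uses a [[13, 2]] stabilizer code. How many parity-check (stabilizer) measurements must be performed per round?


For an [[n,k]] stabilizer code:
Number of stabilizer generators = n - k
= 13 - 2
= 11

11


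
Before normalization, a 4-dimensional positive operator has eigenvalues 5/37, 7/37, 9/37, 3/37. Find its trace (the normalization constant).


tr(M) = sum of eigenvalues
= 5/37 + 7/37 + 9/37 + 3/37
= 24/37
= 0.6486

0.6486


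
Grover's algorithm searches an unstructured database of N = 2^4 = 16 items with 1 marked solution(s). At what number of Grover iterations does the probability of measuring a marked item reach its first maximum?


After j Grover iterations the success probability is P(j) = sin^2((2j+1)*theta), where sin(theta) = sqrt(k/N).
N = 2^4 = 16, k = 1
sin(theta) = sqrt(k/N) = 0.25
theta = arcsin(sqrt(k/N)) = 0.2526802551 rad
P(j) reaches its first maximum when (2j+1)*theta is as close as possible to pi/2, i.e. j = round(pi/(4*theta) - 1/2).
pi/(4*theta) - 1/2 = 2.6083
(For comparison, the common estimate pi/4 * sqrt(N/k) = 3.1416; the exact maximiser is used here.)
Optimal iterations = 3

3


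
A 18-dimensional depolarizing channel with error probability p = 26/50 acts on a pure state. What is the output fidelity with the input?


F = (1-p) + p/d
= (1 - 0.5200) + 0.5200/18
= 0.4800 + 0.0289
= 0.5089

0.5089


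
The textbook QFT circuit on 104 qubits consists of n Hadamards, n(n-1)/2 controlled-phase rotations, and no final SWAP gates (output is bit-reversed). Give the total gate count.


Hadamard gates: 104
Controlled rotations: n*(n-1)/2 = 104*103/2 = 5356
SWAP gates: 0 (omitted)
Total = 104 + 5356
= 5460

5460


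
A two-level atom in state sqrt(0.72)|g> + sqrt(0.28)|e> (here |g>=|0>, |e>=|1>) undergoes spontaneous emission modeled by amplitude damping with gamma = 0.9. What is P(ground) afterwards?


For amplitude damping with parameter gamma on state sqrt(a)|0> + sqrt(b)|1>:
alpha^2 = 0.72, beta^2 = 0.28
P(|0>) = alpha^2 + gamma * beta^2
= 0.72 + 0.9 * 0.28
= 0.72 + 0.2520
= 0.9720

0.9720


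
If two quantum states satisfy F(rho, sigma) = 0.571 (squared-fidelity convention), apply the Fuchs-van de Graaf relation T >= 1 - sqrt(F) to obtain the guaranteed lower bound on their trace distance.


Fuchs-van de Graaf (squared-fidelity convention): 1 - sqrt(F) <= T <= sqrt(1 - F).
Lower bound: T >= 1 - sqrt(F)
sqrt(F) = sqrt(0.571) = 0.7556
T >= 1 - 0.7556
T >= 0.2444

0.2444


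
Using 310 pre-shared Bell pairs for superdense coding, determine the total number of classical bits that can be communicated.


Superdense coding allows 2 classical bits per shared entangled pair.
310 pair(s) -> 2 * 310 = 620 classical bits

620


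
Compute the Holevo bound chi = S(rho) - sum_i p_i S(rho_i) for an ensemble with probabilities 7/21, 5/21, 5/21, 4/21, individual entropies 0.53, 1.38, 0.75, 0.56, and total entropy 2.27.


chi = S(rho) - sum_i p_i * S(rho_i)
Weighted entropy = 7/21 * 0.53 + 5/21 * 1.38 + 5/21 * 0.75 + 4/21 * 0.56
= 0.7905
chi = 2.27 - 0.7905
= 1.4795

1.4795


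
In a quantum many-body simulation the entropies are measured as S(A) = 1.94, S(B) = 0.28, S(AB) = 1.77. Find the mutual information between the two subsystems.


I(A:B) = S(A) + S(B) - S(AB)
= 1.94 + 0.28 - 1.77
= 0.4500

0.4500


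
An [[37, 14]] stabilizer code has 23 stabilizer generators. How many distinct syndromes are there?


Each stabilizer generator gives a binary (+1 or -1) measurement outcome.
With 23 independent generators:
Total syndromes = 2^23
= 8388608

8388608


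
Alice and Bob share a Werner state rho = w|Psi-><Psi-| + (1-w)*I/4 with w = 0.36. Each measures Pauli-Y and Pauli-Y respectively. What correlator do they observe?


|Psi-> = (|01> - |10>)/sqrt(2)
For the pure Bell state, <Y_A Y_B> = -1 (Bell-state Pauli correlator).
The maximally-mixed part I/4 has tr(I/4 * P tensor P) = 0 for any traceless Pauli P.
So <Y_A Y_B>_rho = w * (-1) + (1 - w) * 0
= 0.36 * (-1)
= -0.3600

-0.3600


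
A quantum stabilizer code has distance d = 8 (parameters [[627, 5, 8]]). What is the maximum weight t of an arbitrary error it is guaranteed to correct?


Code parameters: [[627, 5, 8]], distance d = 8.
Number of correctable errors = floor((d-1)/2)
= floor((8 - 1)/2)
= floor(7/2)
= 3

3


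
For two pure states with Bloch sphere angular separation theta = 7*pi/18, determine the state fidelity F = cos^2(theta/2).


For states separated by angle theta on Bloch sphere:
F = cos^2(theta/2)
theta = 7*pi/18 = 1.2217
theta/2 = 0.6109
cos(theta/2) = 0.8192
F = 0.6710

0.6710


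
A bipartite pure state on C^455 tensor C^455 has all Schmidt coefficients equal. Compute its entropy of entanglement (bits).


For a maximally entangled state in d x d:
S = log2(d) = log2(455)
= 8.8297

8.8297


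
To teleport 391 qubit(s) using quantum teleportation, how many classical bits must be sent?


Quantum teleportation requires 2 classical bits per qubit teleported.
391 qubit(s) -> 2 * 391 = 782 classical bits

782


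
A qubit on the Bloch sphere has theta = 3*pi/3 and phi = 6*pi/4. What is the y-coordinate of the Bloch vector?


theta = 3.1416, phi = 4.7124
r_y = sin(theta)*sin(phi) = 0.0000 * -1.0000
r_y = 0.0000

0.0000


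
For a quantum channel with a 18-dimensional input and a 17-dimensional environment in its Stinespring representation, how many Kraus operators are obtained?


Tracing out the environment in an orthonormal basis {|i>_E} gives Kraus operators K_i = <i|_E U |0>_E.
Number of Kraus operators = dim(H_env) = d_env
= 17

17


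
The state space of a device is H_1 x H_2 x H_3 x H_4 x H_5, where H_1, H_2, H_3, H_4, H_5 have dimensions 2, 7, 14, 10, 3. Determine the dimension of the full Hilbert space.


dim(H_1 x H_2 x H_3 x H_4 x H_5) = 2 * 7 * 14 * 10 * 3
= 14 * 14 * 10 * 3
= 196 * 10 * 3
= 1960 * 3
= 5880

5880


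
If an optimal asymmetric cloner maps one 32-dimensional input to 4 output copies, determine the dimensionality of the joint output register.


Output space = H^(tensor 4) where dim(H) = 32
dim = 32^4
= 1024 (after 2 factors)
= 32768 (after 3 factors)
= 1048576 (after 4 factors)
= 1048576

1048576


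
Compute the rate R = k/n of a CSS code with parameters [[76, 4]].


Code rate R = k/n
= 4/76
= 0.0526

0.0526


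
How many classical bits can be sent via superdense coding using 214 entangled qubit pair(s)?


Superdense coding allows 2 classical bits per shared entangled pair.
214 pair(s) -> 2 * 214 = 428 classical bits

428


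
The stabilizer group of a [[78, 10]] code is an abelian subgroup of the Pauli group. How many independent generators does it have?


For an [[n,k]] stabilizer code:
Number of stabilizer generators = n - k
= 78 - 10
= 68

68


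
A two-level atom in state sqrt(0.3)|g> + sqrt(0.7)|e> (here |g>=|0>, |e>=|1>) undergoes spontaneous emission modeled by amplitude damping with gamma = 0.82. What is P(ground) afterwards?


For amplitude damping with parameter gamma on state sqrt(a)|0> + sqrt(b)|1>:
alpha^2 = 0.3, beta^2 = 0.7
P(|0>) = alpha^2 + gamma * beta^2
= 0.3 + 0.82 * 0.7
= 0.3 + 0.5740
= 0.8740

0.8740


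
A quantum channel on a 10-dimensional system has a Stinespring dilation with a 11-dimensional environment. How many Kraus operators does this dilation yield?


Tracing out the environment in an orthonormal basis {|i>_E} gives Kraus operators K_i = <i|_E U |0>_E.
Number of Kraus operators = dim(H_env) = d_env
= 11

11


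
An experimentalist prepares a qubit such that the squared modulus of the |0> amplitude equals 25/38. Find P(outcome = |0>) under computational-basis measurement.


|alpha|^2 = 25/38 = 0.6579
|beta|^2 = 1 - 25/38 = 13/38 = 0.3421
P(|0>) = |alpha|^2 = 0.6579

0.6579


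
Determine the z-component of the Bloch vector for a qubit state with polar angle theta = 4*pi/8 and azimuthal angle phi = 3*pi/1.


theta = 1.5708, phi = 9.4248
r_z = cos(theta) = 0.0000

0.0000


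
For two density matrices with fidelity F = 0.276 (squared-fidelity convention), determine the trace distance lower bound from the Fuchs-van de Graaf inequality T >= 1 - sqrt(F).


Fuchs-van de Graaf (squared-fidelity convention): 1 - sqrt(F) <= T <= sqrt(1 - F).
Lower bound: T >= 1 - sqrt(F)
sqrt(F) = sqrt(0.276) = 0.5254
T >= 1 - 0.5254
T >= 0.4746

0.4746


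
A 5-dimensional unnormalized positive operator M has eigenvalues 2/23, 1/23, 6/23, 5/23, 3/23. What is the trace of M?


tr(M) = sum of eigenvalues
= 2/23 + 1/23 + 6/23 + 5/23 + 3/23
= 17/23
= 0.7391

0.7391


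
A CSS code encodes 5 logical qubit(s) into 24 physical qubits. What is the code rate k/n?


Code rate R = k/n
= 5/24
= 0.2083

0.2083


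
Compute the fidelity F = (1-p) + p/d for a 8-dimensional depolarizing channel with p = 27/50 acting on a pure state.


F = (1-p) + p/d
= (1 - 0.5400) + 0.5400/8
= 0.4600 + 0.0675
= 0.5275

0.5275


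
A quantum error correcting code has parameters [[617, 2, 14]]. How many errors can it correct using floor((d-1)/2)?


Code parameters: [[617, 2, 14]], distance d = 14.
Number of correctable errors = floor((d-1)/2)
= floor((14 - 1)/2)
= floor(13/2)
= 6

6


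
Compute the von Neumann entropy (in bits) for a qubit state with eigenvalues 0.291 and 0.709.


S = -p*log2(p) - (1-p)*log2(1-p)
p = 0.2910, 1-p = 0.7090
= -0.2910 * log2(0.2910) - 0.7090 * log2(0.7090)
= -(-0.5182) - (-0.3518)
= 0.8700

0.8700


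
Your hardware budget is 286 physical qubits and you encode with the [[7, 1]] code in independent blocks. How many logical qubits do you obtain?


Each code block uses 7 physical qubits for 1 logical qubit(s).
Number of complete blocks = floor(286 / 7) = 40
Logical qubits = 40 * 1
= 40

40


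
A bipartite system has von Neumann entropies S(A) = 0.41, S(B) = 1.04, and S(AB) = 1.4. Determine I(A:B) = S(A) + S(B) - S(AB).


I(A:B) = S(A) + S(B) - S(AB)
= 0.41 + 1.04 - 1.4
= 0.0500

0.0500


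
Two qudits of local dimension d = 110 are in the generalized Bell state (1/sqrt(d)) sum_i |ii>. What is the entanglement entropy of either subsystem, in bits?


For a maximally entangled state in d x d:
S = log2(d) = log2(110)
= 6.7814

6.7814


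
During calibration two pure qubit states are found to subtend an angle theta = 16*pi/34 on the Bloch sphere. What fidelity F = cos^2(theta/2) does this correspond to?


For states separated by angle theta on Bloch sphere:
F = cos^2(theta/2)
theta = 16*pi/34 = 1.4784
theta/2 = 0.7392
cos(theta/2) = 0.7390
F = 0.5461

0.5461


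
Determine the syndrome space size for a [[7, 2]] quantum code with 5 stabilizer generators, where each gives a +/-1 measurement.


Each stabilizer generator gives a binary (+1 or -1) measurement outcome.
With 5 independent generators:
Total syndromes = 2^5
= 32

32


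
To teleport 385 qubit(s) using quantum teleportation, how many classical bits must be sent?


Quantum teleportation requires 2 classical bits per qubit teleported.
385 qubit(s) -> 2 * 385 = 770 classical bits

770


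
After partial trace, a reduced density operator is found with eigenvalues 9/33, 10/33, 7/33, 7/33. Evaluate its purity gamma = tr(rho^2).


tr(rho^2) = sum of eigenvalues squared
= (9/33)^2 + (10/33)^2 + (7/33)^2 + (7/33)^2
= (81 + 100 + 49 + 49) / 1089
= 279/1089
= 0.2562

0.2562


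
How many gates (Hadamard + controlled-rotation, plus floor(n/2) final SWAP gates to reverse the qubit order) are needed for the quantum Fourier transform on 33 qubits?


Hadamard gates: 33
Controlled rotations: n*(n-1)/2 = 33*32/2 = 528
SWAP gates: floor(n/2) = floor(33/2) = 16
Total = 33 + 528 + 16
= 577

577


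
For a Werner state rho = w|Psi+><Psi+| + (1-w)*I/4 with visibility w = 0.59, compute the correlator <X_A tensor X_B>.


|Psi+> = (|01> + |10>)/sqrt(2)
For the pure Bell state, <X_A X_B> = +1 (Bell-state Pauli correlator).
The maximally-mixed part I/4 has tr(I/4 * P tensor P) = 0 for any traceless Pauli P.
So <X_A X_B>_rho = w * (+1) + (1 - w) * 0
= 0.59 * (+1)
= 0.5900

0.5900


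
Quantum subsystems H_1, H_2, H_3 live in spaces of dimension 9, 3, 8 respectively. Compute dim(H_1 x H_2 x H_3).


dim(H_1 x H_2 x H_3) = 9 * 3 * 8
= 27 * 8
= 216

216


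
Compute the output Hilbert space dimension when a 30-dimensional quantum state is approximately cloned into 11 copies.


Output space = H^(tensor 11) where dim(H) = 30
dim = 30^11
= 900 (after 2 factors)
= 27000 (after 3 factors)
= 810000 (after 4 factors)
= 24300000 (after 5 factors)
= 729000000 (after 6 factors)
= 21870000000 (after 7 factors)
= 656100000000 (after 8 factors)
= 19683000000000 (after 9 factors)
= 590490000000000 (after 10 factors)
= 17714700000000000 (after 11 factors)
= 17714700000000000

17714700000000000


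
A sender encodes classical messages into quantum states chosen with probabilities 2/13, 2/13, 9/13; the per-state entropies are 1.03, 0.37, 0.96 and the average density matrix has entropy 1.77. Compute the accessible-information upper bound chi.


chi = S(rho) - sum_i p_i * S(rho_i)
Weighted entropy = 2/13 * 1.03 + 2/13 * 0.37 + 9/13 * 0.96
= 0.8800
chi = 1.77 - 0.8800
= 0.8900

0.8900


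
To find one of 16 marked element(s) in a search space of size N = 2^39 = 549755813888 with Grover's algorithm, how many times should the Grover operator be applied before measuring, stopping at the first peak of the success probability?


After j Grover iterations the success probability is P(j) = sin^2((2j+1)*theta), where sin(theta) = sqrt(k/N).
N = 2^39 = 549755813888, k = 16
sin(theta) = sqrt(k/N) = 5.394796609e-06
theta = arcsin(sqrt(k/N)) = 5.394796609e-06 rad
P(j) reaches its first maximum when (2j+1)*theta is as close as possible to pi/2, i.e. j = round(pi/(4*theta) - 1/2).
pi/(4*theta) - 1/2 = 145583.8881
(For comparison, the common estimate pi/4 * sqrt(N/k) = 145584.3881; the exact maximiser is used here.)
Optimal iterations = 145584

145584


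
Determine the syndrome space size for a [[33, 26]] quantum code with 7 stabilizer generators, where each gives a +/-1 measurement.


Each stabilizer generator gives a binary (+1 or -1) measurement outcome.
With 7 independent generators:
Total syndromes = 2^7
= 128

128


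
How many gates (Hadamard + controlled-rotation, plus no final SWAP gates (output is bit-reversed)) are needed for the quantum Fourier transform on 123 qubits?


Hadamard gates: 123
Controlled rotations: n*(n-1)/2 = 123*122/2 = 7503
SWAP gates: 0 (omitted)
Total = 123 + 7503
= 7626

7626


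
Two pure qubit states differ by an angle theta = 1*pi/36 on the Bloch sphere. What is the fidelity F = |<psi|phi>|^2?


For states separated by angle theta on Bloch sphere:
F = cos^2(theta/2)
theta = 1*pi/36 = 0.0873
theta/2 = 0.0436
cos(theta/2) = 0.9990
F = 0.9981

0.9981


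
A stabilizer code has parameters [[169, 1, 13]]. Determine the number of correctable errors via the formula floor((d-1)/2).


Code parameters: [[169, 1, 13]], distance d = 13.
Number of correctable errors = floor((d-1)/2)
= floor((13 - 1)/2)
= floor(12/2)
= 6

6


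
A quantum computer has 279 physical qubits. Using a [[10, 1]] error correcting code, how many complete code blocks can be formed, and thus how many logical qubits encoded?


Each code block uses 10 physical qubits for 1 logical qubit(s).
Number of complete blocks = floor(279 / 10) = 27
Logical qubits = 27 * 1
= 27

27


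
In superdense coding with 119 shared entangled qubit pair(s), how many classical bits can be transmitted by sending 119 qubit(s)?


Superdense coding allows 2 classical bits per shared entangled pair.
119 pair(s) -> 2 * 119 = 238 classical bits

238


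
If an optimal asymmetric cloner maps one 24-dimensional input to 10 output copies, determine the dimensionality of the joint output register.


Output space = H^(tensor 10) where dim(H) = 24
dim = 24^10
= 576 (after 2 factors)
= 13824 (after 3 factors)
= 331776 (after 4 factors)
= 7962624 (after 5 factors)
= 191102976 (after 6 factors)
= 4586471424 (after 7 factors)
= 110075314176 (after 8 factors)
= 2641807540224 (after 9 factors)
= 63403380965376 (after 10 factors)
= 63403380965376

63403380965376


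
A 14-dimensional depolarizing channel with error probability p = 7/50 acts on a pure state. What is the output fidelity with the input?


F = (1-p) + p/d
= (1 - 0.1400) + 0.1400/14
= 0.8600 + 0.0100
= 0.8700

0.8700


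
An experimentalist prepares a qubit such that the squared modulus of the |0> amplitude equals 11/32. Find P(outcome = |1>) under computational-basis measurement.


|alpha|^2 = 11/32 = 0.3438
|beta|^2 = 1 - 11/32 = 21/32 = 0.6562
P(|1>) = |beta|^2 = 0.6562

0.6562


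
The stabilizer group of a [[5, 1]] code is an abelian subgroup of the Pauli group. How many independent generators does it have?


For an [[n,k]] stabilizer code:
Number of stabilizer generators = n - k
= 5 - 1
= 4

4


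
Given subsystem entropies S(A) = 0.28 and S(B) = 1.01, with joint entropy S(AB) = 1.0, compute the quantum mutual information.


I(A:B) = S(A) + S(B) - S(AB)
= 0.28 + 1.01 - 1.0
= 0.2900

0.2900


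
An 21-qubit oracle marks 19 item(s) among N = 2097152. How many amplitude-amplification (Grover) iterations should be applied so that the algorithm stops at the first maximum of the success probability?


After j Grover iterations the success probability is P(j) = sin^2((2j+1)*theta), where sin(theta) = sqrt(k/N).
N = 2^21 = 2097152, k = 19
sin(theta) = sqrt(k/N) = 0.003009967775
theta = arcsin(sqrt(k/N)) = 0.00300997232 rad
P(j) reaches its first maximum when (2j+1)*theta is as close as possible to pi/2, i.e. j = round(pi/(4*theta) - 1/2).
pi/(4*theta) - 1/2 = 260.4320
(For comparison, the common estimate pi/4 * sqrt(N/k) = 260.9324; the exact maximiser is used here.)
Optimal iterations = 260

260


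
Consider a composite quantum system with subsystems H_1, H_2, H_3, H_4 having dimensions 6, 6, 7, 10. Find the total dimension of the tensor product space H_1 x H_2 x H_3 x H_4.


dim(H_1 x H_2 x H_3 x H_4) = 6 * 6 * 7 * 10
= 36 * 7 * 10
= 252 * 10
= 2520

2520


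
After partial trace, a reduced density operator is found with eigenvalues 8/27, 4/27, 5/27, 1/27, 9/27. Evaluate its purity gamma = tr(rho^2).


tr(rho^2) = sum of eigenvalues squared
= (8/27)^2 + (4/27)^2 + (5/27)^2 + (1/27)^2 + (9/27)^2
= (64 + 16 + 25 + 1 + 81) / 729
= 187/729
= 0.2565

0.2565


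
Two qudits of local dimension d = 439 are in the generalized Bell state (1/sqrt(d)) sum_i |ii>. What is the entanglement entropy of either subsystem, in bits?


For a maximally entangled state in d x d:
S = log2(d) = log2(439)
= 8.7781

8.7781


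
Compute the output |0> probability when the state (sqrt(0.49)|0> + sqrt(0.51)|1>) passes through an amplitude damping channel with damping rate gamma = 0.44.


For amplitude damping with parameter gamma on state sqrt(a)|0> + sqrt(b)|1>:
alpha^2 = 0.49, beta^2 = 0.51
P(|0>) = alpha^2 + gamma * beta^2
= 0.49 + 0.44 * 0.51
= 0.49 + 0.2244
= 0.7144

0.7144


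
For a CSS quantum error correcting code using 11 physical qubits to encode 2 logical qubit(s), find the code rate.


Code rate R = k/n
= 2/11
= 0.1818

0.1818


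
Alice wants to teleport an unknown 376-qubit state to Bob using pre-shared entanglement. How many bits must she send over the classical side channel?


Quantum teleportation requires 2 classical bits per qubit teleported.
376 qubit(s) -> 2 * 376 = 752 classical bits

752


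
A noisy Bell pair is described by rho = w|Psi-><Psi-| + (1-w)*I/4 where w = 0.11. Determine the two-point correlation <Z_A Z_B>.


|Psi-> = (|01> - |10>)/sqrt(2)
For the pure Bell state, <Z_A Z_B> = -1 (Bell-state Pauli correlator).
The maximally-mixed part I/4 has tr(I/4 * P tensor P) = 0 for any traceless Pauli P.
So <Z_A Z_B>_rho = w * (-1) + (1 - w) * 0
= 0.11 * (-1)
= -0.1100

-0.1100


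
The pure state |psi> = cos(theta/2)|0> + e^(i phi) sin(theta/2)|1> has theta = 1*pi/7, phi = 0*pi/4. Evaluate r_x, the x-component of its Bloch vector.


theta = 0.4488, phi = 0.0000
r_x = sin(theta)*cos(phi) = 0.4339 * 1.0000
r_x = 0.4339

0.4339


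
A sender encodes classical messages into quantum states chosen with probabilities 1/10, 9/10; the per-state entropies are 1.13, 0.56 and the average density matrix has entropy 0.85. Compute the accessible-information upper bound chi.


chi = S(rho) - sum_i p_i * S(rho_i)
Weighted entropy = 1/10 * 1.13 + 9/10 * 0.56
= 0.6170
chi = 0.85 - 0.6170
= 0.2330

0.2330


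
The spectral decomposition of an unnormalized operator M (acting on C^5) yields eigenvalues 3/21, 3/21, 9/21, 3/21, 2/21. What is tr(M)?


tr(M) = sum of eigenvalues
= 3/21 + 3/21 + 9/21 + 3/21 + 2/21
= 20/21
= 0.9524

0.9524


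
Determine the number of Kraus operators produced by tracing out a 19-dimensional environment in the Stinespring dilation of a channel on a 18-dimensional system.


Tracing out the environment in an orthonormal basis {|i>_E} gives Kraus operators K_i = <i|_E U |0>_E.
Number of Kraus operators = dim(H_env) = d_env
= 19

19


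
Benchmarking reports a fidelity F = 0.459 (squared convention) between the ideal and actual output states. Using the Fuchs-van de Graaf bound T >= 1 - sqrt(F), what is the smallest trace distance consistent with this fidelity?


Fuchs-van de Graaf (squared-fidelity convention): 1 - sqrt(F) <= T <= sqrt(1 - F).
Lower bound: T >= 1 - sqrt(F)
sqrt(F) = sqrt(0.459) = 0.6775
T >= 1 - 0.6775
T >= 0.3225

0.3225


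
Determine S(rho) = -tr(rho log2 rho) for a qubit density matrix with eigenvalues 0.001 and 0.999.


S = -p*log2(p) - (1-p)*log2(1-p)
p = 0.0010, 1-p = 0.9990
= -0.0010 * log2(0.0010) - 0.9990 * log2(0.9990)
= -(-0.0100) - (-0.0014)
= 0.0114

0.0114


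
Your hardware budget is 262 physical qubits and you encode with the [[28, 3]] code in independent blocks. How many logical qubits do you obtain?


Each code block uses 28 physical qubits for 3 logical qubit(s).
Number of complete blocks = floor(262 / 28) = 9
Logical qubits = 9 * 3
= 27

27


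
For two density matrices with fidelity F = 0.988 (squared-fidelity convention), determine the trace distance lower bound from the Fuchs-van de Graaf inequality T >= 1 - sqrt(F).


Fuchs-van de Graaf (squared-fidelity convention): 1 - sqrt(F) <= T <= sqrt(1 - F).
Lower bound: T >= 1 - sqrt(F)
sqrt(F) = sqrt(0.988) = 0.9940
T >= 1 - 0.9940
T >= 0.0060

0.0060


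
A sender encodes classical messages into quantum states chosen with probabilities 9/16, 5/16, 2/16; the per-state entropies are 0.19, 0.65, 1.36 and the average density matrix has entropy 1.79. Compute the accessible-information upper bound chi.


chi = S(rho) - sum_i p_i * S(rho_i)
Weighted entropy = 9/16 * 0.19 + 5/16 * 0.65 + 2/16 * 1.36
= 0.4800
chi = 1.79 - 0.4800
= 1.3100

1.3100


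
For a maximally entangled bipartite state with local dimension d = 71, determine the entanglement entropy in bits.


For a maximally entangled state in d x d:
S = log2(d) = log2(71)
= 6.1497

6.1497


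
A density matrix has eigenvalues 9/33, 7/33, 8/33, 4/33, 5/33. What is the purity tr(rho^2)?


tr(rho^2) = sum of eigenvalues squared
= (9/33)^2 + (7/33)^2 + (8/33)^2 + (4/33)^2 + (5/33)^2
= (81 + 49 + 64 + 16 + 25) / 1089
= 235/1089
= 0.2158

0.2158


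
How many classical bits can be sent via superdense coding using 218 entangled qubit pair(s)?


Superdense coding allows 2 classical bits per shared entangled pair.
218 pair(s) -> 2 * 218 = 436 classical bits

436


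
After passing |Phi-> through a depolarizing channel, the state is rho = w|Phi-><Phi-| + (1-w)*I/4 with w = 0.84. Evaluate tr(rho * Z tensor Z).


|Phi-> = (|00> - |11>)/sqrt(2)
For the pure Bell state, <Z_A Z_B> = +1 (Bell-state Pauli correlator).
The maximally-mixed part I/4 has tr(I/4 * P tensor P) = 0 for any traceless Pauli P.
So <Z_A Z_B>_rho = w * (+1) + (1 - w) * 0
= 0.84 * (+1)
= 0.8400

0.8400


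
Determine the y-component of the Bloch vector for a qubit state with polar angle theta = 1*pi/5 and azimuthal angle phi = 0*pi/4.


theta = 0.6283, phi = 0.0000
r_y = sin(theta)*sin(phi) = 0.5878 * 0.0000
r_y = 0.0000

0.0000


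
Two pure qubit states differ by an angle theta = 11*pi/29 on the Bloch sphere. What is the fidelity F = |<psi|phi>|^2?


For states separated by angle theta on Bloch sphere:
F = cos^2(theta/2)
theta = 11*pi/29 = 1.1916
theta/2 = 0.5958
cos(theta/2) = 0.8277
F = 0.6851

0.6851
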